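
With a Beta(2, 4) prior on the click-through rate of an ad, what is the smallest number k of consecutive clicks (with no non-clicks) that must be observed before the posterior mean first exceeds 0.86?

k = 23

After k clicks and 0 non-clicks the posterior is Beta(2+k, 4), with mean (2+k)/(2+4+k).
Set (2+k)/(6+k) > 0.86 and solve: k > (0.86·6 − 2)/(1 − 0.86) = 22.571.
The smallest integer exceeding 22.571 is 23, and checking k=23: (25)/(29) = 0.8621 > 0.86.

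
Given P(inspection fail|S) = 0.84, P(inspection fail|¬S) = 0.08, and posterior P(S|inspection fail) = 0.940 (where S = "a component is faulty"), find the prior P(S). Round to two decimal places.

In odds form, posterior odds = prior odds × likelihood ratio, so prior odds = posterior odds ÷ LR.
Posterior odds = 0.940/(1−0.940) = 15.6667. LR = 0.84/0.08 = 10.5000.
Prior odds = 15.6667/10.5000 = 1.4921, so P(S) = 1.4921/(1+1.4921) ≈ 0.60.

P(S) = 0.60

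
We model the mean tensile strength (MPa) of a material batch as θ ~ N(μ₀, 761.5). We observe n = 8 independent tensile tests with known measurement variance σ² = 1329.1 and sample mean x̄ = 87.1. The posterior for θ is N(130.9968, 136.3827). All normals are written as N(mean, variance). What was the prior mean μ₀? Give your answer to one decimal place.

The posterior mean is a precision-weighted average: μ_n = (τ₀μ₀ + τ_data·x̄)/(τ₀+τ_data), with τ₀=1/σ₀² and τ_data=n/σ².
Here τ₀ = 1/761.5 = 0.001313 and τ_data = 8/1329.1 = 0.006019, so τ_n = 0.007332.
Rearranging for μ₀: μ₀ = (μ_n·τ_n − τ_data·x̄)/τ₀ = (130.9968·0.007332 − 0.006019·87.1) / 0.001313 = 0.436214/0.001313 ≈ 332.2.

μ₀ = 332.2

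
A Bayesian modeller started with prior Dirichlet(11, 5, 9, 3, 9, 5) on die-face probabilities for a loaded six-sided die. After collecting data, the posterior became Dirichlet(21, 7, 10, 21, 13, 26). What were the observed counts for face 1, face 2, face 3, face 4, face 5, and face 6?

For a Dirichlet(α) prior with multinomial counts c, the posterior is Dirichlet(α + c) componentwise.
Counts are posterior − prior componentwise: 21−11=10, 7−5=2, 10−9=1, 21−3=18, 13−9=4, 26−5=21.

counts (10, 2, 1, 18, 4, 21)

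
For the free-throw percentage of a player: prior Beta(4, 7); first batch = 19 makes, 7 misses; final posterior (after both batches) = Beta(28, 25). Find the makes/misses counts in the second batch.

Because Beta–binomial updating is additive in the counts, the combined data contributed (α_post−α_prior, β_post−β_prior) successes and failures.
Total across both batches: 28−4=24 makes, 25−7=18 misses.
Subtract the first batch: 24−19=5 makes and 18−7=11 misses.

5 makes and 11 misses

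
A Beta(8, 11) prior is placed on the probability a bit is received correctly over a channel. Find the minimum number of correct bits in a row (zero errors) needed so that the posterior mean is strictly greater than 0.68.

k = 16

After k correct bits and 0 errors the posterior is Beta(8+k, 11), with mean (8+k)/(8+11+k).
Set (8+k)/(19+k) > 0.68 and solve: k > (0.68·19 − 8)/(1 − 0.68) = 15.375.
The smallest integer exceeding 15.375 is 16, and checking k=16: (24)/(35) = 0.6857 > 0.68.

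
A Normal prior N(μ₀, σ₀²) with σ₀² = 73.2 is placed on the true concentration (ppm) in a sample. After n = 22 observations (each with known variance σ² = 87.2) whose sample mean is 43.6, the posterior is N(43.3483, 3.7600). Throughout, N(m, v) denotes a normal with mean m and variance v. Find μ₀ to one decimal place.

The posterior mean is a precision-weighted average: μ_n = (τ₀μ₀ + τ_data·x̄)/(τ₀+τ_data), with τ₀=1/σ₀² and τ_data=n/σ².
Here τ₀ = 1/73.2 = 0.013661 and τ_data = 22/87.2 = 0.252294, so τ_n = 0.265955.
Rearranging for μ₀: μ₀ = (μ_n·τ_n − τ_data·x̄)/τ₀ = (43.3483·0.265955 − 0.252294·43.6) / 0.013661 = 0.528679/0.013661 ≈ 38.7.

μ₀ = 38.7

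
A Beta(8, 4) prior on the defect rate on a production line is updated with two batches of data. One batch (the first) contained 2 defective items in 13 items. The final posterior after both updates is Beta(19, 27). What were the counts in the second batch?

Because Beta–binomial updating is additive in the counts, the combined data contributed (α_post−α_prior, β_post−β_prior) successes and failures.
Total across both batches: 19−8=11 defective items, 27−4=23 good items.
Subtract the first batch: 11−2=9 defective items and 23−11=12 good items.

9 defective items and 12 good items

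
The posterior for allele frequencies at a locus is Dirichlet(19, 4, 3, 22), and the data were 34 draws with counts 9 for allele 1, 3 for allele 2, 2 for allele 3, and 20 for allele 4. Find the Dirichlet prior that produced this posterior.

For a Dirichlet(α) prior with multinomial counts c, the posterior is Dirichlet(α + c) componentwise.
Subtract each count from the matching posterior parameter: 19−9=10, 4−3=1, 3−2=1, 22−20=2.

Dirichlet(10, 1, 1, 2)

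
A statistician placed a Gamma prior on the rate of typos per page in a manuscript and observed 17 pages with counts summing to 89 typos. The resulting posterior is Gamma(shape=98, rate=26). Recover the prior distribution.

Gamma–Poisson conjugacy: posterior shape = α + Σxᵢ, posterior rate = β + n.
So α = 98 − 89 = 9 and β = 26 − 17 = 9.

Gamma(shape=9, rate=9)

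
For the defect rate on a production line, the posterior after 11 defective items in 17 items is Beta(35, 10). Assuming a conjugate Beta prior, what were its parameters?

Beta is conjugate to the binomial likelihood: posterior = Beta(a+s, b+f).
So a = 35 − 11 = 24 and b = 10 − 6 = 4.

Beta(24, 4)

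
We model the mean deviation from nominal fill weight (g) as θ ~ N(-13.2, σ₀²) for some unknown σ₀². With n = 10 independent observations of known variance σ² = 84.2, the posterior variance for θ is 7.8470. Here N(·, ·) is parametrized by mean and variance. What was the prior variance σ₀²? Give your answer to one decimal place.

σ₀² = 115.3

For the Normal–Normal model with known σ², precisions add: τ_n = τ₀ + n/σ².
So 1/σ₀² = 1/7.8470 − 10/84.2 = 0.127437 − 0.118765 = 0.008672.
Hence σ₀² = 1/0.008672 ≈ 115.3.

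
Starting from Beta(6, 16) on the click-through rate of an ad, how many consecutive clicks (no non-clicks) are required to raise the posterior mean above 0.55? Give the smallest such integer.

After k clicks and 0 non-clicks the posterior is Beta(6+k, 16), with mean (6+k)/(6+16+k).
Set (6+k)/(22+k) > 0.55 and solve: k > (0.55·22 − 6)/(1 − 0.55) = 13.556.
The smallest integer exceeding 13.556 is 14, and checking k=14: (20)/(36) = 0.5556 > 0.55.

k = 14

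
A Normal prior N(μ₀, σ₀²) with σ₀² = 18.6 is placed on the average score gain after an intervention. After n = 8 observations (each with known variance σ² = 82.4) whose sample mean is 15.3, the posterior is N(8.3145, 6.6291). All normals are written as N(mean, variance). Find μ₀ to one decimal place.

μ₀ = -4.3

The posterior mean is a precision-weighted average: μ_n = (τ₀μ₀ + τ_data·x̄)/(τ₀+τ_data), with τ₀=1/σ₀² and τ_data=n/σ².
Here τ₀ = 1/18.6 = 0.053763 and τ_data = 8/82.4 = 0.097087, so τ_n = 0.150850.
Rearranging for μ₀: μ₀ = (μ_n·τ_n − τ_data·x̄)/τ₀ = (8.3145·0.150850 − 0.097087·15.3) / 0.053763 = -0.231189/0.053763 ≈ -4.3.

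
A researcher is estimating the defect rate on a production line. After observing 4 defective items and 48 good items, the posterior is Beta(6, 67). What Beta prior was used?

Beta(2, 19)

Beta is conjugate to the binomial likelihood: posterior = Beta(α+s, β+f).
So α = 6 − 4 = 2 and β = 67 − 48 = 19.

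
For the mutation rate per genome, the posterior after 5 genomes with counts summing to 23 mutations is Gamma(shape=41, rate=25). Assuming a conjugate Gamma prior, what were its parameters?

Gamma–Poisson conjugacy: posterior shape = α + Σxᵢ, posterior rate = β + n.
So α = 41 − 23 = 18 and β = 25 − 5 = 20.

Gamma(shape=18, rate=20)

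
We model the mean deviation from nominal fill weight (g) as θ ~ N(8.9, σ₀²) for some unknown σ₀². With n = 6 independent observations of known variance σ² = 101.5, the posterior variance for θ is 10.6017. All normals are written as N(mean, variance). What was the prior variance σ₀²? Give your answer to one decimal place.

σ₀² = 28.4

For the Normal–Normal model with known σ², precisions add: τ_n = τ₀ + n/σ².
So 1/σ₀² = 1/10.6017 − 6/101.5 = 0.094324 − 0.059113 = 0.035211.
Hence σ₀² = 1/0.035211 ≈ 28.4.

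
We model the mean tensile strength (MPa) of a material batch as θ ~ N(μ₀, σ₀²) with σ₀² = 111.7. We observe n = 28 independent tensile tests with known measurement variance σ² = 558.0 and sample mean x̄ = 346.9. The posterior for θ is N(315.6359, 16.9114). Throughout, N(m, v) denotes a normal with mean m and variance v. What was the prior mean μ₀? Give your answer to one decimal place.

The posterior mean is a precision-weighted average: μ_n = (τ₀μ₀ + τ_data·x̄)/(τ₀+τ_data), with τ₀=1/σ₀² and τ_data=n/σ².
Here τ₀ = 1/111.7 = 0.008953 and τ_data = 28/558.0 = 0.050179, so τ_n = 0.059132.
Rearranging for μ₀: μ₀ = (μ_n·τ_n − τ_data·x̄)/τ₀ = (315.6359·0.059132 − 0.050179·346.9) / 0.008953 = 1.257087/0.008953 ≈ 140.4.

μ₀ = 140.4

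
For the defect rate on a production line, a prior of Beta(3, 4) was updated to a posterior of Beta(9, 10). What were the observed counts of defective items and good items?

6 defective items and 6 good items

A Beta(a, b) prior with s successes and f failures in binomial data gives a Beta(a+s, b+f) posterior.
Match parameters: s=9−3=6, f=10−4=6.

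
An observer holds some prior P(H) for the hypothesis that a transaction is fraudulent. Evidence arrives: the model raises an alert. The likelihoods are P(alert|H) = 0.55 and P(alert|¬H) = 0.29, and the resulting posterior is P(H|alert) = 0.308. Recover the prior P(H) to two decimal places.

P(H) = 0.19

In odds form, posterior odds = prior odds × likelihood ratio, so prior odds = posterior odds ÷ LR.
Posterior odds = 0.308/(1−0.308) = 0.4451. LR = 0.55/0.29 = 1.8966.
Prior odds = 0.4451/1.8966 = 0.2347, so P(H) = 0.2347/(1+0.2347) ≈ 0.19.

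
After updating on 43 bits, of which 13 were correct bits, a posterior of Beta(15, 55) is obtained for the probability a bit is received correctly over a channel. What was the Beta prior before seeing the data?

Under Beta–binomial conjugacy the posterior parameters are (α+s, β+f).
So α = 15 − 13 = 2 and β = 55 − 30 = 25.

Beta(2, 25)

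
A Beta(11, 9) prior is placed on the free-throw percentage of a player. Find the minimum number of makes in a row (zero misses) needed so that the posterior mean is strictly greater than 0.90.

k = 71

After k makes and 0 misses the posterior is Beta(11+k, 9), with mean (11+k)/(11+9+k).
Set (11+k)/(20+k) > 0.90 and solve: k > (0.90·20 − 11)/(1 − 0.90) = 70.000.
The smallest integer exceeding 70.000 is 71.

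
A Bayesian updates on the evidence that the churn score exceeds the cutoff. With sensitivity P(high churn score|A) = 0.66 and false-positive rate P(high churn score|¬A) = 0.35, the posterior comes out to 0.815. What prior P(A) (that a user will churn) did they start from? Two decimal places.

In odds form, posterior odds = prior odds × likelihood ratio, so prior odds = posterior odds ÷ LR.
Posterior odds = 0.815/(1−0.815) = 4.4054. LR = 0.66/0.35 = 1.8857.
Prior odds = 4.4054/1.8857 = 2.3362, so P(A) = 2.3362/(1+2.3362) ≈ 0.70.

P(A) = 0.70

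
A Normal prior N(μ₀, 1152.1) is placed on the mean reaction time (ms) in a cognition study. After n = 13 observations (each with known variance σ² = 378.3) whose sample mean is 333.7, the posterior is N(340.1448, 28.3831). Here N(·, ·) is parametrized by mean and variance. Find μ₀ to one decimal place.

The posterior mean is a precision-weighted average: μ_n = (τ₀μ₀ + τ_data·x̄)/(τ₀+τ_data), with τ₀=1/σ₀² and τ_data=n/σ².
Here τ₀ = 1/1152.1 = 0.000868 and τ_data = 13/378.3 = 0.034364, so τ_n = 0.035232.
Rearranging for μ₀: μ₀ = (μ_n·τ_n − τ_data·x̄)/τ₀ = (340.1448·0.035232 − 0.034364·333.7) / 0.000868 = 0.516715/0.000868 ≈ 595.3.

μ₀ = 595.3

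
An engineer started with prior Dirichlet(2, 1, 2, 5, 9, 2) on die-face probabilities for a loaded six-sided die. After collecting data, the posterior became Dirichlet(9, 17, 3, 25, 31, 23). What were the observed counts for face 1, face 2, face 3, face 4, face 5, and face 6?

For a Dirichlet(α) prior with multinomial counts c, the posterior is Dirichlet(α + c) componentwise.
Counts are posterior − prior componentwise: 9−2=7, 17−1=16, 3−2=1, 25−5=20, 31−9=22, 23−2=21.

counts (7, 16, 1, 20, 22, 21)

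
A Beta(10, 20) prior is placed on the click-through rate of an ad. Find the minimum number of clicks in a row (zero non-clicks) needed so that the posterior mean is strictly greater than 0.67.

After k clicks and 0 non-clicks the posterior is Beta(10+k, 20), with mean (10+k)/(10+20+k).
Set (10+k)/(30+k) > 0.67 and solve: k > (0.67·30 − 10)/(1 − 0.67) = 30.606.
The smallest integer exceeding 30.606 is 31.

k = 31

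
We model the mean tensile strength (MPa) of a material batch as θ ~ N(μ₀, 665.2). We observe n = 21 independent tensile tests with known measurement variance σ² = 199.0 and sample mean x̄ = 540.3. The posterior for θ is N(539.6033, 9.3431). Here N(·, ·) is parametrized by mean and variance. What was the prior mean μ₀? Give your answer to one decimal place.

μ₀ = 490.7

With known observation variance, the Normal–Normal posterior has precision τ_n = τ₀ + n/σ² and mean μ_n = (τ₀μ₀ + (n/σ²)x̄)/τ_n.
Here τ₀ = 1/665.2 = 0.001503 and τ_data = 21/199.0 = 0.105528, so τ_n = 0.107031.
Rearranging for μ₀: μ₀ = (μ_n·τ_n − τ_data·x̄)/τ₀ = (539.6033·0.107031 − 0.105528·540.3) / 0.001503 = 0.737502/0.001503 ≈ 490.7.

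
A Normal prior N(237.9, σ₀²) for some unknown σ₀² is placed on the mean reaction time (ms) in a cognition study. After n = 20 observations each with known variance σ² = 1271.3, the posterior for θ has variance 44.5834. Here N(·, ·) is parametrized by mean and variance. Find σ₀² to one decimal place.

Posterior precision equals prior precision plus data precision: 1/σ_n² = 1/σ₀² + n/σ².
So 1/σ₀² = 1/44.5834 − 20/1271.3 = 0.022430 − 0.015732 = 0.006698.
Hence σ₀² = 1/0.006698 ≈ 149.3.

σ₀² = 149.3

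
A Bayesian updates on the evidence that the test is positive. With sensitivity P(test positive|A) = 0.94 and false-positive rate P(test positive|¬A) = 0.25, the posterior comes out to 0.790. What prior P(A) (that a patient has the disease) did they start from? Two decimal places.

In odds form, posterior odds = prior odds × likelihood ratio, so prior odds = posterior odds ÷ LR.
Posterior odds = 0.790/(1−0.790) = 3.7619. LR = 0.94/0.25 = 3.7600.
Prior odds = 3.7619/3.7600 = 1.0005, so P(A) = 1.0005/(1+1.0005) ≈ 0.50.

P(A) = 0.50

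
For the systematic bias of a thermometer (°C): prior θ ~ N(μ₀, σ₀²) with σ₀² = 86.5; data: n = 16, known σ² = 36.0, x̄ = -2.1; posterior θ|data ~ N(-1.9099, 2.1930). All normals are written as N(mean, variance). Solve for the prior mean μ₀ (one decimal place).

With known observation variance, the Normal–Normal posterior has precision τ_n = τ₀ + n/σ² and mean μ_n = (τ₀μ₀ + (n/σ²)x̄)/τ_n.
Here τ₀ = 1/86.5 = 0.011561 and τ_data = 16/36.0 = 0.444444, so τ_n = 0.456005.
Rearranging for μ₀: μ₀ = (μ_n·τ_n − τ_data·x̄)/τ₀ = (-1.9099·0.456005 − 0.444444·-2.1) / 0.011561 = 0.062408/0.011561 ≈ 5.4.

μ₀ = 5.4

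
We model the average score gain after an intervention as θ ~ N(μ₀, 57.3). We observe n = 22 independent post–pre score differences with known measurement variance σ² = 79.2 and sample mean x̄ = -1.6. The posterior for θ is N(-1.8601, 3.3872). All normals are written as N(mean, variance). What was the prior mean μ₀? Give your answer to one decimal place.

μ₀ = -6.0

With known observation variance, the Normal–Normal posterior has precision τ_n = τ₀ + n/σ² and mean μ_n = (τ₀μ₀ + (n/σ²)x̄)/τ_n.
Here τ₀ = 1/57.3 = 0.017452 and τ_data = 22/79.2 = 0.277778, so τ_n = 0.295230.
Rearranging for μ₀: μ₀ = (μ_n·τ_n − τ_data·x̄)/τ₀ = (-1.8601·0.295230 − 0.277778·-1.6) / 0.017452 = -0.104713/0.017452 ≈ -6.0.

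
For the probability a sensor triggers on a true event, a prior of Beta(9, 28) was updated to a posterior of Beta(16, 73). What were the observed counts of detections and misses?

A Beta(a, b) prior with s successes and f failures in binomial data gives a Beta(a+s, b+f) posterior.
So s = 16 − 9 = 7 and f = 73 − 28 = 45.

7 detections and 45 misses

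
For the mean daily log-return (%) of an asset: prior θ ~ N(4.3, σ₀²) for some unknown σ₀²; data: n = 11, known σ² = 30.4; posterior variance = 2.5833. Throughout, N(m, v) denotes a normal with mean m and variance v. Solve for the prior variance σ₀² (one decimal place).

For the Normal–Normal model with known σ², precisions add: τ_n = τ₀ + n/σ².
So 1/σ₀² = 1/2.5833 − 11/30.4 = 0.387102 − 0.361842 = 0.025260.
Hence σ₀² = 1/0.025260 ≈ 39.6.

σ₀² = 39.6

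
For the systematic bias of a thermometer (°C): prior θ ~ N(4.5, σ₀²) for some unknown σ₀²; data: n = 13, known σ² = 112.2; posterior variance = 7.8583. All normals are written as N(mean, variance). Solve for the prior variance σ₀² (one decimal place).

For the Normal–Normal model with known σ², precisions add: τ_n = τ₀ + n/σ².
So 1/σ₀² = 1/7.8583 − 13/112.2 = 0.127254 − 0.115865 = 0.011389.
Hence σ₀² = 1/0.011389 ≈ 87.8.

σ₀² = 87.8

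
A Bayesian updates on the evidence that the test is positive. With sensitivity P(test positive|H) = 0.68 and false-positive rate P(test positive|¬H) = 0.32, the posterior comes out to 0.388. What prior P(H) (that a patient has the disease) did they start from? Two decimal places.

In odds form, posterior odds = prior odds × likelihood ratio, so prior odds = posterior odds ÷ LR.
Posterior odds = 0.388/(1−0.388) = 0.6340. LR = 0.68/0.32 = 2.1250.
Prior odds = 0.6340/2.1250 = 0.2984, so P(H) = 0.2984/(1+0.2984) ≈ 0.23.

P(H) = 0.23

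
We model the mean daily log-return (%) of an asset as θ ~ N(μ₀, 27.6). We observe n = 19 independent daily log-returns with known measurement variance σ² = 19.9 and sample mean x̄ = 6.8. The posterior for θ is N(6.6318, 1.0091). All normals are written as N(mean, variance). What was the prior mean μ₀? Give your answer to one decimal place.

The posterior mean is a precision-weighted average: μ_n = (τ₀μ₀ + τ_data·x̄)/(τ₀+τ_data), with τ₀=1/σ₀² and τ_data=n/σ².
Here τ₀ = 1/27.6 = 0.036232 and τ_data = 19/19.9 = 0.954774, so τ_n = 0.991006.
Rearranging for μ₀: μ₀ = (μ_n·τ_n − τ_data·x̄)/τ₀ = (6.6318·0.991006 − 0.954774·6.8) / 0.036232 = 0.079690/0.036232 ≈ 2.2.

μ₀ = 2.2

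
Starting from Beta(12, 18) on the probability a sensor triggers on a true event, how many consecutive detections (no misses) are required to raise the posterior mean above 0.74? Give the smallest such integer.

After k detections and 0 misses the posterior is Beta(12+k, 18), with mean (12+k)/(12+18+k).
Set (12+k)/(30+k) > 0.74 and solve: k > (0.74·30 − 12)/(1 − 0.74) = 39.231.
The smallest integer exceeding 39.231 is 40.

k = 40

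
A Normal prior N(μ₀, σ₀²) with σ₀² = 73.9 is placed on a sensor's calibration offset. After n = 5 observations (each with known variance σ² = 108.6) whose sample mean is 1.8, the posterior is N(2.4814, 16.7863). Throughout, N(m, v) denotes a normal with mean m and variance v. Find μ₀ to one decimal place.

μ₀ = 4.8

With known observation variance, the Normal–Normal posterior has precision τ_n = τ₀ + n/σ² and mean μ_n = (τ₀μ₀ + (n/σ²)x̄)/τ_n.
Here τ₀ = 1/73.9 = 0.013532 and τ_data = 5/108.6 = 0.046041, so τ_n = 0.059573.
Rearranging for μ₀: μ₀ = (μ_n·τ_n − τ_data·x̄)/τ₀ = (2.4814·0.059573 − 0.046041·1.8) / 0.013532 = 0.064951/0.013532 ≈ 4.8.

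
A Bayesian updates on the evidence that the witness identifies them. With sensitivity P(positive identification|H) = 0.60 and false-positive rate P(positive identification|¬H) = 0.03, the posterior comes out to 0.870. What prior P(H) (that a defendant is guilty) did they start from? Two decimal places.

In odds form, posterior odds = prior odds × likelihood ratio, so prior odds = posterior odds ÷ LR.
Posterior odds = 0.870/(1−0.870) = 6.6923. LR = 0.60/0.03 = 20.0000.
Prior odds = 6.6923/20.0000 = 0.3346, so P(H) = 0.3346/(1+0.3346) ≈ 0.25.

P(H) = 0.25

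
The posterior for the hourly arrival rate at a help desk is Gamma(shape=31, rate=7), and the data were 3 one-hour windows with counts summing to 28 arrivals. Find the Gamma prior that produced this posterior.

A Gamma(α, β) prior (rate parametrization) on a Poisson rate with n observations summing to S gives posterior Gamma(α+S, β+n).
So α = 31 − 28 = 3 and β = 7 − 3 = 4.

Gamma(shape=3, rate=4)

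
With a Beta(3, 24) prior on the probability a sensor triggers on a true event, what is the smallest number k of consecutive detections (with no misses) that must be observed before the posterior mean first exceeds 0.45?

k = 17

After k detections and 0 misses the posterior is Beta(3+k, 24), with mean (3+k)/(3+24+k).
Set (3+k)/(27+k) > 0.45 and solve: k > (0.45·27 − 3)/(1 − 0.45) = 16.636.
The smallest integer exceeding 16.636 is 17.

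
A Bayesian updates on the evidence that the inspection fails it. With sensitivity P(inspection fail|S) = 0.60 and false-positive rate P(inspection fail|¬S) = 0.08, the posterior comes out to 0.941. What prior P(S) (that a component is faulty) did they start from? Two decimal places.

P(S) = 0.68

In odds form, posterior odds = prior odds × likelihood ratio, so prior odds = posterior odds ÷ LR.
Posterior odds = 0.941/(1−0.941) = 15.9492. LR = 0.60/0.08 = 7.5000.
Prior odds = 15.9492/7.5000 = 2.1266, so P(S) = 2.1266/(1+2.1266) ≈ 0.68.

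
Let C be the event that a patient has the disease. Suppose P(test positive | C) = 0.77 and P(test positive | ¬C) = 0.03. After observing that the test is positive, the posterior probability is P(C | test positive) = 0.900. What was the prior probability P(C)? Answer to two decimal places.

P(C) = 0.26

In odds form, posterior odds = prior odds × likelihood ratio, so prior odds = posterior odds ÷ LR.
Posterior odds = 0.900/(1−0.900) = 9.0000. LR = 0.77/0.03 = 25.6667.
Prior odds = 9.0000/25.6667 = 0.3506, so P(C) = 0.3506/(1+0.3506) ≈ 0.26.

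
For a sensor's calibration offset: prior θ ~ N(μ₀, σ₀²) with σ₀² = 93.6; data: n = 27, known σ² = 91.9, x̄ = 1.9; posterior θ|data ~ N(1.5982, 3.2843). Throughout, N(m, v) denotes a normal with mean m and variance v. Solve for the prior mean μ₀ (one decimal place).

μ₀ = -6.7

With known observation variance, the Normal–Normal posterior has precision τ_n = τ₀ + n/σ² and mean μ_n = (τ₀μ₀ + (n/σ²)x̄)/τ_n.
Here τ₀ = 1/93.6 = 0.010684 and τ_data = 27/91.9 = 0.293798, so τ_n = 0.304482.
Rearranging for μ₀: μ₀ = (μ_n·τ_n − τ_data·x̄)/τ₀ = (1.5982·0.304482 − 0.293798·1.9) / 0.010684 = -0.071593/0.010684 ≈ -6.7.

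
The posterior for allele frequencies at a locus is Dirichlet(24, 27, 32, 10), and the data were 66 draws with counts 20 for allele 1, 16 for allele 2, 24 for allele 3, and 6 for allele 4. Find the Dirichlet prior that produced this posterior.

For a Dirichlet(α) prior with multinomial counts c, the posterior is Dirichlet(α + c) componentwise.
Subtract each count from the matching posterior parameter: 24−20=4, 27−16=11, 32−24=8, 10−6=4.

Dirichlet(4, 11, 8, 4)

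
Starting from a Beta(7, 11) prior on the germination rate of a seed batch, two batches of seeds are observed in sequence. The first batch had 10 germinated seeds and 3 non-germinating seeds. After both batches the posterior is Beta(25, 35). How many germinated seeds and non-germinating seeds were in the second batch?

Because Beta–binomial updating is additive in the counts, the combined data contributed (α_post−α_prior, β_post−β_prior) successes and failures.
Total across both batches: 25−7=18 germinated seeds, 35−11=24 non-germinating seeds.
Subtract the first batch: 18−10=8 germinated seeds and 24−3=21 non-germinating seeds.

8 germinated seeds and 21 non-germinating seeds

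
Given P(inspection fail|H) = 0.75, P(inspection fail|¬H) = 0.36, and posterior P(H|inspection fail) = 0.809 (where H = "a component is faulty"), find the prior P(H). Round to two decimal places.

In odds form, posterior odds = prior odds × likelihood ratio, so prior odds = posterior odds ÷ LR.
Posterior odds = 0.809/(1−0.809) = 4.2356. LR = 0.75/0.36 = 2.0833.
Prior odds = 4.2356/2.0833 = 2.0331, so P(H) = 2.0331/(1+2.0331) ≈ 0.67.

P(H) = 0.67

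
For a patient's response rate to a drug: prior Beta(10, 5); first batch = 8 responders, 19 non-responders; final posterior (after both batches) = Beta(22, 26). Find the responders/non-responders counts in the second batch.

4 responders and 2 non-responders

Because Beta–binomial updating is additive in the counts, the combined data contributed (α_post−α_prior, β_post−β_prior) successes and failures.
Total across both batches: 22−10=12 responders, 26−5=21 non-responders.
Subtract the first batch: 12−8=4 responders and 21−19=2 non-responders.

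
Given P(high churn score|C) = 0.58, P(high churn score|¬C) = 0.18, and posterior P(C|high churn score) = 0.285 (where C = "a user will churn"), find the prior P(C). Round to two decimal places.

P(C) = 0.11

Bayes' rule in odds form gives O(C|E) = O(C)·[P(E|C)/P(E|¬C)], hence O(C) = O(C|E)/LR.
Posterior odds = 0.285/(1−0.285) = 0.3986. LR = 0.58/0.18 = 3.2222.
Prior odds = 0.3986/3.2222 = 0.1237, so P(C) = 0.1237/(1+0.1237) ≈ 0.11.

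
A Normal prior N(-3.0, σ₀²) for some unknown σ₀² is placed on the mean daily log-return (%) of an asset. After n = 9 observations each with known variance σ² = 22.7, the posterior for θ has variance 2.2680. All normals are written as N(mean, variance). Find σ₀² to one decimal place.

Posterior precision equals prior precision plus data precision: 1/σ_n² = 1/σ₀² + n/σ².
So 1/σ₀² = 1/2.2680 − 9/22.7 = 0.440917 − 0.396476 = 0.044441.
Hence σ₀² = 1/0.044441 ≈ 22.5.

σ₀² = 22.5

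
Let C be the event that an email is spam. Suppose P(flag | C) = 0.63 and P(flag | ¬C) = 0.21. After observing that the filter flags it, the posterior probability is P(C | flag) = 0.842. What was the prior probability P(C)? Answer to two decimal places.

In odds form, posterior odds = prior odds × likelihood ratio, so prior odds = posterior odds ÷ LR.
Posterior odds = 0.842/(1−0.842) = 5.3291. LR = 0.63/0.21 = 3.0000.
Prior odds = 5.3291/3.0000 = 1.7764, so P(C) = 1.7764/(1+1.7764) ≈ 0.64.

P(C) = 0.64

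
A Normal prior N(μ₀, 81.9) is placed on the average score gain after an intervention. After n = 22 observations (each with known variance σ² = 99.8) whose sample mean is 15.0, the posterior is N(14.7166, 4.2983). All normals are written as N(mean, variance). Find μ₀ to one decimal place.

The posterior mean is a precision-weighted average: μ_n = (τ₀μ₀ + τ_data·x̄)/(τ₀+τ_data), with τ₀=1/σ₀² and τ_data=n/σ².
Here τ₀ = 1/81.9 = 0.012210 and τ_data = 22/99.8 = 0.220441, so τ_n = 0.232651.
Rearranging for μ₀: μ₀ = (μ_n·τ_n − τ_data·x̄)/τ₀ = (14.7166·0.232651 − 0.220441·15.0) / 0.012210 = 0.117217/0.012210 ≈ 9.6.

μ₀ = 9.6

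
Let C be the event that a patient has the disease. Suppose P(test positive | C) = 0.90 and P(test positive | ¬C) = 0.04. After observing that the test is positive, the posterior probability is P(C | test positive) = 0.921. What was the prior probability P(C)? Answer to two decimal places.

Bayes' rule in odds form gives O(C|E) = O(C)·[P(E|C)/P(E|¬C)], hence O(C) = O(C|E)/LR.
Posterior odds = 0.921/(1−0.921) = 11.6582. LR = 0.90/0.04 = 22.5000.
Prior odds = 11.6582/22.5000 = 0.5181, so P(C) = 0.5181/(1+0.5181) ≈ 0.34.

P(C) = 0.34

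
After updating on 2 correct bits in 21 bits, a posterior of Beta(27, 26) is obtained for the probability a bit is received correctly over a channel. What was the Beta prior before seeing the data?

Beta is conjugate to the binomial likelihood: posterior = Beta(a+s, b+f).
Subtract the data counts: 27−2=25, 26−19=7.

Beta(25, 7)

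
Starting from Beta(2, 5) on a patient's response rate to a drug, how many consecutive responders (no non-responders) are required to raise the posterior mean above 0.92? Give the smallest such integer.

k = 56

After k responders and 0 non-responders the posterior is Beta(2+k, 5), with mean (2+k)/(2+5+k).
Set (2+k)/(7+k) > 0.92 and solve: k > (0.92·7 − 2)/(1 − 0.92) = 55.500.
The smallest integer exceeding 55.500 is 56.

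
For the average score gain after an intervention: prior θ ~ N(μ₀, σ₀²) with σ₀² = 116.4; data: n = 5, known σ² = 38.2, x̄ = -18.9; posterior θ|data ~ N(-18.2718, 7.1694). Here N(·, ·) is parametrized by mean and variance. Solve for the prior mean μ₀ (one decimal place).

μ₀ = -8.7

The posterior mean is a precision-weighted average: μ_n = (τ₀μ₀ + τ_data·x̄)/(τ₀+τ_data), with τ₀=1/σ₀² and τ_data=n/σ².
Here τ₀ = 1/116.4 = 0.008591 and τ_data = 5/38.2 = 0.130890, so τ_n = 0.139481.
Rearranging for μ₀: μ₀ = (μ_n·τ_n − τ_data·x̄)/τ₀ = (-18.2718·0.139481 − 0.130890·-18.9) / 0.008591 = -0.074748/0.008591 ≈ -8.7.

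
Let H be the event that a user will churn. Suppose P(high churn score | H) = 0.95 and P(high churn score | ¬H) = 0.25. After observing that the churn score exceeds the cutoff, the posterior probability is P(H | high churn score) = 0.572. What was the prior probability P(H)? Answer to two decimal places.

P(H) = 0.26

Bayes' rule in odds form gives O(H|E) = O(H)·[P(E|H)/P(E|¬H)], hence O(H) = O(H|E)/LR.
Posterior odds = 0.572/(1−0.572) = 1.3364. LR = 0.95/0.25 = 3.8000.
Prior odds = 1.3364/3.8000 = 0.3517, so P(H) = 0.3517/(1+0.3517) ≈ 0.26.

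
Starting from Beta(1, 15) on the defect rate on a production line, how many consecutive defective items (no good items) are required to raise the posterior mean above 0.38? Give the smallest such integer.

k = 9

After k defective items and 0 good items the posterior is Beta(1+k, 15), with mean (1+k)/(1+15+k).
Set (1+k)/(16+k) > 0.38 and solve: k > (0.38·16 − 1)/(1 − 0.38) = 8.194.
The smallest integer exceeding 8.194 is 9.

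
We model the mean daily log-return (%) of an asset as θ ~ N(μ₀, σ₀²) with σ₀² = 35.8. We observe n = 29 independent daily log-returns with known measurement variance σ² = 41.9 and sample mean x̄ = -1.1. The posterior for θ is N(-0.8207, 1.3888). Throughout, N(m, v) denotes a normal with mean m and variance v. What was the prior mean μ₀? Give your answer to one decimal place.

μ₀ = 6.1

The posterior mean is a precision-weighted average: μ_n = (τ₀μ₀ + τ_data·x̄)/(τ₀+τ_data), with τ₀=1/σ₀² and τ_data=n/σ².
Here τ₀ = 1/35.8 = 0.027933 and τ_data = 29/41.9 = 0.692124, so τ_n = 0.720057.
Rearranging for μ₀: μ₀ = (μ_n·τ_n − τ_data·x̄)/τ₀ = (-0.8207·0.720057 − 0.692124·-1.1) / 0.027933 = 0.170386/0.027933 ≈ 6.1.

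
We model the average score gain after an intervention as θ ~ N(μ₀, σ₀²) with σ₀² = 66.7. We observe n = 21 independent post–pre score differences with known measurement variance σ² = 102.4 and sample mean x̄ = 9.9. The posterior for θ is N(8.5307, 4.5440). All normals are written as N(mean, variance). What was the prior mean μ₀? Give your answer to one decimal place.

With known observation variance, the Normal–Normal posterior has precision τ_n = τ₀ + n/σ² and mean μ_n = (τ₀μ₀ + (n/σ²)x̄)/τ_n.
Here τ₀ = 1/66.7 = 0.014993 and τ_data = 21/102.4 = 0.205078, so τ_n = 0.220071.
Rearranging for μ₀: μ₀ = (μ_n·τ_n − τ_data·x̄)/τ₀ = (8.5307·0.220071 − 0.205078·9.9) / 0.014993 = -0.152913/0.014993 ≈ -10.2.

μ₀ = -10.2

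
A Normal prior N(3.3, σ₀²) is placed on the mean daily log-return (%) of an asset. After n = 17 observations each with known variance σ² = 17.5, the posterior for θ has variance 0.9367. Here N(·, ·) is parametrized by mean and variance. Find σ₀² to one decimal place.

Posterior precision equals prior precision plus data precision: 1/σ_n² = 1/σ₀² + n/σ².
So 1/σ₀² = 1/0.9367 − 17/17.5 = 1.067578 − 0.971429 = 0.096149.
Hence σ₀² = 1/0.096149 ≈ 10.4.

σ₀² = 10.4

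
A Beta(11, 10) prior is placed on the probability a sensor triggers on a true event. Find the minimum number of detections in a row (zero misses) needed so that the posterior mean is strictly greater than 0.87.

k = 56

After k detections and 0 misses the posterior is Beta(11+k, 10), with mean (11+k)/(11+10+k).
Set (11+k)/(21+k) > 0.87 and solve: k > (0.87·21 − 11)/(1 − 0.87) = 55.923.
The smallest integer exceeding 55.923 is 56, and checking k=56: (67)/(77) = 0.8701 > 0.87.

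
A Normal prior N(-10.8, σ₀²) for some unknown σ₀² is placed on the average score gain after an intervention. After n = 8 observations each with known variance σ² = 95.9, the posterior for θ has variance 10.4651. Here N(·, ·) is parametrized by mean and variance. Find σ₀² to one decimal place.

σ₀² = 82.4

For the Normal–Normal model with known σ², precisions add: τ_n = τ₀ + n/σ².
So 1/σ₀² = 1/10.4651 − 8/95.9 = 0.095556 − 0.083420 = 0.012136.
Hence σ₀² = 1/0.012136 ≈ 82.4.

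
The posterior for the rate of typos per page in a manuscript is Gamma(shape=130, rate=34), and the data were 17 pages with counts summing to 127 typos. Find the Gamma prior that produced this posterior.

Gamma(shape=3, rate=17)

Gamma–Poisson conjugacy: posterior shape = α + Σxᵢ, posterior rate = β + n.
So α = 130 − 127 = 3 and β = 34 − 17 = 17.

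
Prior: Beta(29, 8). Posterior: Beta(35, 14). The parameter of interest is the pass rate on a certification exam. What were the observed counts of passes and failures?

6 passes and 6 failures

Beta is conjugate to the binomial likelihood: posterior = Beta(α+s, β+f).
So s = 35 − 29 = 6 and f = 14 − 8 = 6.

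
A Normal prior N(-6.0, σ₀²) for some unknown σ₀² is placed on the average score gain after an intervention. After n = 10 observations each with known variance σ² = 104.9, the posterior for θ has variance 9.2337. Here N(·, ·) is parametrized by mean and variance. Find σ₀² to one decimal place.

For the Normal–Normal model with known σ², precisions add: τ_n = τ₀ + n/σ².
So 1/σ₀² = 1/9.2337 − 10/104.9 = 0.108299 − 0.095329 = 0.012970.
Hence σ₀² = 1/0.012970 ≈ 77.1.

σ₀² = 77.1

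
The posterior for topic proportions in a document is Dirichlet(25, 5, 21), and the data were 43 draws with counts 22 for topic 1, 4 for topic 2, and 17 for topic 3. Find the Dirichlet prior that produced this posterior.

Dirichlet(3, 1, 4)

For a Dirichlet(α) prior with multinomial counts c, the posterior is Dirichlet(α + c) componentwise.
Subtract each count from the matching posterior parameter: 25−22=3, 5−4=1, 21−17=4.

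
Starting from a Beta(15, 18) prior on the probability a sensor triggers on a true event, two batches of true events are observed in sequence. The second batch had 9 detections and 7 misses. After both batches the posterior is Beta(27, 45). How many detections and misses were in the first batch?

3 detections and 20 misses

Sequential conjugate updates are equivalent to a single update on the pooled data, so total successes = posterior α − prior α and total failures = posterior β − prior β.
Total across both batches: 27−15=12 detections, 45−18=27 misses.
Subtract the second batch: 12−9=3 detections and 27−7=20 misses.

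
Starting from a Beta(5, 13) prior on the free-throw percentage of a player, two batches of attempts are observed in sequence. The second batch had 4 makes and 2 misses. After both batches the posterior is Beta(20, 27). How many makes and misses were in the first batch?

Because Beta–binomial updating is additive in the counts, the combined data contributed (α_post−α_prior, β_post−β_prior) successes and failures.
Total across both batches: 20−5=15 makes, 27−13=14 misses.
Subtract the second batch: 15−4=11 makes and 14−2=12 misses.

11 makes and 12 misses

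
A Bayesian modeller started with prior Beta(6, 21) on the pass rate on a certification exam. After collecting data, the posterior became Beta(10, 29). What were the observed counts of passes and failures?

Under Beta–binomial conjugacy the posterior parameters are (α+s, β+f).
Match parameters: s=10−6=4, f=29−21=8.

4 passes and 8 failures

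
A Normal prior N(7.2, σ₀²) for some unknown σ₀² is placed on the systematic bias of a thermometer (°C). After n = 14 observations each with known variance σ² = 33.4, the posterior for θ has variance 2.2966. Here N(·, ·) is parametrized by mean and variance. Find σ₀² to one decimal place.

Posterior precision equals prior precision plus data precision: 1/σ_n² = 1/σ₀² + n/σ².
So 1/σ₀² = 1/2.2966 − 14/33.4 = 0.435426 − 0.419162 = 0.016264.
Hence σ₀² = 1/0.016264 ≈ 61.5.

σ₀² = 61.5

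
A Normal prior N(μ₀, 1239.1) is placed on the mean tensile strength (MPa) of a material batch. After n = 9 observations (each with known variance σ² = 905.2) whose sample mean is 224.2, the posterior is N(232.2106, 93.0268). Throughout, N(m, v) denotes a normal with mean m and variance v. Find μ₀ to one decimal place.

With known observation variance, the Normal–Normal posterior has precision τ_n = τ₀ + n/σ² and mean μ_n = (τ₀μ₀ + (n/σ²)x̄)/τ_n.
Here τ₀ = 1/1239.1 = 0.000807 and τ_data = 9/905.2 = 0.009943, so τ_n = 0.010750.
Rearranging for μ₀: μ₀ = (μ_n·τ_n − τ_data·x̄)/τ₀ = (232.2106·0.010750 − 0.009943·224.2) / 0.000807 = 0.267043/0.000807 ≈ 330.9.

μ₀ = 330.9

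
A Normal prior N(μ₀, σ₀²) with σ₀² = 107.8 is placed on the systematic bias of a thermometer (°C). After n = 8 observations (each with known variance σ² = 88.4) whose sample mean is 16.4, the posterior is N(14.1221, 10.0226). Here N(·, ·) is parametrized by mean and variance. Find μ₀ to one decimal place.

μ₀ = -8.1

The posterior mean is a precision-weighted average: μ_n = (τ₀μ₀ + τ_data·x̄)/(τ₀+τ_data), with τ₀=1/σ₀² and τ_data=n/σ².
Here τ₀ = 1/107.8 = 0.009276 and τ_data = 8/88.4 = 0.090498, so τ_n = 0.099774.
Rearranging for μ₀: μ₀ = (μ_n·τ_n − τ_data·x̄)/τ₀ = (14.1221·0.099774 − 0.090498·16.4) / 0.009276 = -0.075149/0.009276 ≈ -8.1.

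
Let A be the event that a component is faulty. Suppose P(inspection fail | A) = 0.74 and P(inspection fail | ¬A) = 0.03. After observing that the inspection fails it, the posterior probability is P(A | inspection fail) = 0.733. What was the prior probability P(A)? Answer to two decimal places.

P(A) = 0.10

In odds form, posterior odds = prior odds × likelihood ratio, so prior odds = posterior odds ÷ LR.
Posterior odds = 0.733/(1−0.733) = 2.7453. LR = 0.74/0.03 = 24.6667.
Prior odds = 2.7453/24.6667 = 0.1113, so P(A) = 0.1113/(1+0.1113) ≈ 0.10.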